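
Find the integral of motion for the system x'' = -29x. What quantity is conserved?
E = (x')^2 + 29x^2

Multiply the equation by x':
x' * x'' = -29x * x'
The left side is d/dt[(x')^2/2] and the right side is d/dt[-29x^2/2], so
d/dt[(x')^2/2 + 29x^2/2] = 0, i.e. (x')^2/2 + 29x^2/2 = constant.
Multiplying by 2, the integral of motion is E = (x')^2 + 29x^2.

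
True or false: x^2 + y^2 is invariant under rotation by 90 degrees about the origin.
True

Applying rotation by 90 degrees: x' = x*cos(90 degrees) - y*sin(90 degrees) = -y, y' = x*sin(90 degrees) + y*cos(90 degrees) = x

Substituting into x^2 + y^2:
(-y)^2 + (x)^2
= x^2 + y^2

This equals the original expression x^2 + y^2, so it IS invariant.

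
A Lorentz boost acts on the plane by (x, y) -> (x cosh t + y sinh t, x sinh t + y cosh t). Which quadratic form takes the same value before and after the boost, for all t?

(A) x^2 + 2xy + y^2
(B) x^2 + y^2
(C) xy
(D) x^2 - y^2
D

Write x' = x cosh t + y sinh t, y' = x sinh t + y cosh t and substitute into each option:
(A) x^2 + 2xy + y^2: (x' + y')^2 with x' + y' = (x + y)(cosh t + sinh t) = (x + y)e^t, so it becomes (x + y)^2 e^(2t)   [not invariant for t != 0]
(B) x^2 + y^2: (x cosh t + y sinh t)^2 + (x sinh t + y cosh t)^2 = (x^2 + y^2)(cosh^2 t + sinh^2 t) + 4xy sinh t cosh t = (x^2 + y^2) cosh 2t + 2xy sinh 2t   [not invariant for t != 0]
(C) xy: (x cosh t + y sinh t)(x sinh t + y cosh t) = xy(cosh^2 t + sinh^2 t) + (x^2 + y^2) sinh t cosh t = xy cosh 2t + (x^2 + y^2)(sinh 2t)/2   [not invariant for t != 0]
(D) x^2 - y^2: (x cosh t + y sinh t)^2 - (x sinh t + y cosh t)^2 = x^2(cosh^2 t - sinh^2 t) + 2xy(cosh t sinh t - sinh t cosh t) + y^2(sinh^2 t - cosh^2 t) = x^2 - y^2   [invariant, using cosh^2 t - sinh^2 t = 1]

Only (D) x^2 - y^2 is unchanged; it is the Minkowski form preserved by Lorentz boosts, just as x^2 + y^2 is preserved by ordinary rotations.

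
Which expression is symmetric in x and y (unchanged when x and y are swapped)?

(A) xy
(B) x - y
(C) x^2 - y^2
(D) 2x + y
A

A symmetric expression is unchanged when the variables are permuted; here the transformation to test is the swap (x, y) -> (y, x).
Substitute the transformed coordinates into each option and compare with the original:
(A) xy  ->  (y)(x) = xy   [equals xy: invariant]
(B) x - y  ->  (y) - (x) = -x + y   [differs from x - y: not invariant]
(C) x^2 - y^2  ->  (y)^2 - (x)^2 = -x^2 + y^2   [differs from x^2 - y^2: not invariant]
(D) 2x + y  ->  2(y) + (x) = x + 2y   [differs from 2x + y: not invariant]

Only option (A), xy, is unchanged by the transformation.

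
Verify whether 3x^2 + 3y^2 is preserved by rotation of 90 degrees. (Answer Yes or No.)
Yes

Applying rotation by 90 degrees: x' = x*cos(90 degrees) - y*sin(90 degrees) = -y, y' = x*sin(90 degrees) + y*cos(90 degrees) = x

Substituting into 3x^2 + 3y^2:
3(-y)^2 + 3(x)^2
= 3x^2 + 3y^2

This equals the original expression 3x^2 + 3y^2, so it IS invariant.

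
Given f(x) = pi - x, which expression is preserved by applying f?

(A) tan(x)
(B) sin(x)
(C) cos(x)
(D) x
B

For f(x) = pi - x:
sin(pi - x) = sin(x), so sine is invariant under this transformation.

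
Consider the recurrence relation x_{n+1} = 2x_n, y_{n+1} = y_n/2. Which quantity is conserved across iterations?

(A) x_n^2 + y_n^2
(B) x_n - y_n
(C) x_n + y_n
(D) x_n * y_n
D

For the recurrence x_{n+1} = 2x_n, y_{n+1} = y_n/2:

x_{n+1} * y_{n+1} = (2x_n) * (y_n/2) = x_n * y_n
The product is conserved.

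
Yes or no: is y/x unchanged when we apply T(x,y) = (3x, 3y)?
Yes

Substitute T(x,y) = (3x, 3y) into the expression and compare with the original.

Original: y/x
After applying T: (3y)/(3x) = y/x

This is identical to the original y/x, so the expression is invariant.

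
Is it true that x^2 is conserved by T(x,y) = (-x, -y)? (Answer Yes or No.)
Yes

Substitute T(x,y) = (-x, -y) into the expression and compare with the original.

Original: x^2
After applying T: (-x)^2 = x^2

This is identical to the original x^2, so the expression is invariant.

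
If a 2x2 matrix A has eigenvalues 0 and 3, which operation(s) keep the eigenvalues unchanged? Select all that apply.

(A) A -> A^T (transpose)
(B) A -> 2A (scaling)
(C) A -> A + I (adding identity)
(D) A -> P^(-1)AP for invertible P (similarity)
A and D

Eigenvalues are preserved by:
1. Similarity transformations: A -> P^(-1)AP (same characteristic polynomial)
2. Transpose: A^T has the same eigenvalues as A

Eigenvalues are NOT preserved by:
- Adding identity: eigenvalues become 0+1, 3+1
- Scaling: eigenvalues become 0, 6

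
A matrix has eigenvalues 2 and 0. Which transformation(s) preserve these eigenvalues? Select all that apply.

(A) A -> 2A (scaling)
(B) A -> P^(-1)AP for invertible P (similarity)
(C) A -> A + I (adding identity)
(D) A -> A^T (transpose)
B and D

Eigenvalues are preserved by:
1. Similarity transformations: A -> P^(-1)AP (same characteristic polynomial)
2. Transpose: A^T has the same eigenvalues as A

Eigenvalues are NOT preserved by:
- Adding identity: eigenvalues become 2+1, 0+1
- Scaling: eigenvalues become 4, 0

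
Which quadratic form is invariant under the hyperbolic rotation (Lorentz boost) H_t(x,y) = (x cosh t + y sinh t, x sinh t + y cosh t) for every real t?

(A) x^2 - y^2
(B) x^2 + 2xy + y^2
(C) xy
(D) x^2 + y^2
A

Write x' = x cosh t + y sinh t, y' = x sinh t + y cosh t and substitute into each option:
(A) x^2 - y^2: (x cosh t + y sinh t)^2 - (x sinh t + y cosh t)^2 = x^2(cosh^2 t - sinh^2 t) + 2xy(cosh t sinh t - sinh t cosh t) + y^2(sinh^2 t - cosh^2 t) = x^2 - y^2   [invariant, using cosh^2 t - sinh^2 t = 1]
(B) x^2 + 2xy + y^2: (x' + y')^2 with x' + y' = (x + y)(cosh t + sinh t) = (x + y)e^t, so it becomes (x + y)^2 e^(2t)   [not invariant for t != 0]
(C) xy: (x cosh t + y sinh t)(x sinh t + y cosh t) = xy(cosh^2 t + sinh^2 t) + (x^2 + y^2) sinh t cosh t = xy cosh 2t + (x^2 + y^2)(sinh 2t)/2   [not invariant for t != 0]
(D) x^2 + y^2: (x cosh t + y sinh t)^2 + (x sinh t + y cosh t)^2 = (x^2 + y^2)(cosh^2 t + sinh^2 t) + 4xy sinh t cosh t = (x^2 + y^2) cosh 2t + 2xy sinh 2t   [not invariant for t != 0]

Only (A) x^2 - y^2 is unchanged; it is the Minkowski form preserved by Lorentz boosts, just as x^2 + y^2 is preserved by ordinary rotations.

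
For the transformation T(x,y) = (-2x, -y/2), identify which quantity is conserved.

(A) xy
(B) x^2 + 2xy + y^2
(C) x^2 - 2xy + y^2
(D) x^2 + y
A

An expression E(x,y) is invariant under T if E(T(x,y)) = E(x,y). Here T(x,y) = (-2x, -y/2).
Substitute the transformed coordinates into each option and compare with the original:
(A) xy  ->  (-2x)(-y/2) = xy   [equals xy: invariant]
(B) x^2 + 2xy + y^2  ->  (-2x)^2 + 2(-2x)(-y/2) + (-y/2)^2 = 4x^2 + 2xy + y^2/4   [differs from x^2 + 2xy + y^2: not invariant]
(C) x^2 - 2xy + y^2  ->  (-2x)^2 - 2(-2x)(-y/2) + (-y/2)^2 = 4x^2 - 2xy + y^2/4   [differs from x^2 - 2xy + y^2: not invariant]
(D) x^2 + y  ->  (-2x)^2 + (-y/2) = 4x^2 - y/2   [differs from x^2 + y: not invariant]

Only option (A), xy, is unchanged by the transformation.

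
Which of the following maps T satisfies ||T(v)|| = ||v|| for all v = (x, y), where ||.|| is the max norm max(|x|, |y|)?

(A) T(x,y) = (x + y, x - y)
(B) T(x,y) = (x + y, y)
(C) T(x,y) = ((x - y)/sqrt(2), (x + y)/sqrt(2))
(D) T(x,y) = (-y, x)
D

A transformation preserves a norm if ||T(v)|| = ||v|| for every v; a single vector where the norm changes rules an option out.

(A) T(x,y) = (x + y, x - y): v = (1, 1) has norm max(|1|, |1|) = 1, but T(v) = (2, 0) has norm 2 -- not preserved.
(B) T(x,y) = (x + y, y): v = (1, 1) has norm max(|1|, |1|) = 1, but T(v) = (2, 1) has norm 2 -- not preserved.
(C) T(x,y) = ((x - y)/sqrt(2), (x + y)/sqrt(2)): v = (1, 0) has norm max(|1|, |0|) = 1, but T(v) = (sqrt(2)/2, sqrt(2)/2) has norm sqrt(2)/2 -- not preserved.
(D) T(x,y) = (-y, x): preserves the norm -- it only permutes the coordinates and/or flips signs, which leaves max(|x|, |y|) unchanged.

Therefore the answer is (D).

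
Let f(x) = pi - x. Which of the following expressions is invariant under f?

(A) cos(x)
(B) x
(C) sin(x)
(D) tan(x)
C

For f(x) = pi - x:
sin(pi - x) = sin(x), so sine is invariant under this transformation.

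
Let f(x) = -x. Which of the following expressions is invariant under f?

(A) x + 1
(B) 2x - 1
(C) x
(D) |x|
D

For f(x) = -x:
Applying f replaces x by -x. Since |-x| = |x|, the absolute value is unchanged by f, whereas x -> -x, 2x - 1 -> -2x - 1 and x + 1 -> -x + 1 all change.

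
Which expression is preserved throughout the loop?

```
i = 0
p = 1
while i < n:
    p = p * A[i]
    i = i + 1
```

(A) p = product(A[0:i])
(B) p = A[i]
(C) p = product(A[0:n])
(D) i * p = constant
A

A loop invariant must hold before the first iteration and be re-established by every execution of the body.

(A) p = product(A[0:i]): Initially i = 0 and p = 1 = product of the empty slice A[0:0]. If p = product(A[0:i]) holds at the top of an iteration, the body sets p to product(A[0:i]) * A[i] = product(A[0:i+1]) and then i to i+1, so the property is restored. At exit i = n, giving p = product(A[0:n]).

The other options fail:
(B) p = A[i]: after the first iteration p = A[0] but i = 1; in general p is a product of several elements, not a single one.
(C) p = product(A[0:n]): false before the loop (p = 1, not the full product) -- it only becomes true at exit.
(D) i * p = constant: initially i * p = 0, but after one iteration it is 1 * A[0], which is nonzero in general.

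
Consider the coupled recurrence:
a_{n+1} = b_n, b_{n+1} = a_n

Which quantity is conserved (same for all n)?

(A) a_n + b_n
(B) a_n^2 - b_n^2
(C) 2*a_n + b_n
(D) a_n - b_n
A

Replace a_n by a_{n+1} = b_n and b_n by b_{n+1} = a_n in each option and simplify:
(A) a_n + b_n  ->  (b_n) + (a_n) = a_n + b_n   [conserved]
(B) a_n^2 - b_n^2  ->  (b_n)^2 - (a_n)^2 = -a_n^2 + b_n^2   [not conserved]
(C) 2*a_n + b_n  ->  2*(b_n) + (a_n) = a_n + 2*b_n   [not conserved]
(D) a_n - b_n  ->  (b_n) - (a_n) = -a_n + b_n   [not conserved]

Only (A) a_n + b_n returns to itself after one step, so it is the conserved quantity.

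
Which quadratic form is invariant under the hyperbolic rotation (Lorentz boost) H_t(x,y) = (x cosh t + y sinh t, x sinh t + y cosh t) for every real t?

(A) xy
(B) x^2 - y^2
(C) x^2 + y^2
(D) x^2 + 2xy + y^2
B

Write x' = x cosh t + y sinh t, y' = x sinh t + y cosh t and substitute into each option:
(A) xy: (x cosh t + y sinh t)(x sinh t + y cosh t) = xy(cosh^2 t + sinh^2 t) + (x^2 + y^2) sinh t cosh t = xy cosh 2t + (x^2 + y^2)(sinh 2t)/2   [not invariant for t != 0]
(B) x^2 - y^2: (x cosh t + y sinh t)^2 - (x sinh t + y cosh t)^2 = x^2(cosh^2 t - sinh^2 t) + 2xy(cosh t sinh t - sinh t cosh t) + y^2(sinh^2 t - cosh^2 t) = x^2 - y^2   [invariant, using cosh^2 t - sinh^2 t = 1]
(C) x^2 + y^2: (x cosh t + y sinh t)^2 + (x sinh t + y cosh t)^2 = (x^2 + y^2)(cosh^2 t + sinh^2 t) + 4xy sinh t cosh t = (x^2 + y^2) cosh 2t + 2xy sinh 2t   [not invariant for t != 0]
(D) x^2 + 2xy + y^2: (x' + y')^2 with x' + y' = (x + y)(cosh t + sinh t) = (x + y)e^t, so it becomes (x + y)^2 e^(2t)   [not invariant for t != 0]

Only (B) x^2 - y^2 is unchanged; it is the Minkowski form preserved by Lorentz boosts, just as x^2 + y^2 is preserved by ordinary rotations.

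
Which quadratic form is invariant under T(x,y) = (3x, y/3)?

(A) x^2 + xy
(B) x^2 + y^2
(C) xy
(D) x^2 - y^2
C

T multiplies x by 3 and divides y by 3.
Substitute the transformed coordinates into each option and compare with the original:
(A) x^2 + xy  ->  (3x)^2 + (3x)(y/3) = 9x^2 + xy   [differs from x^2 + xy: not invariant]
(B) x^2 + y^2  ->  (3x)^2 + (y/3)^2 = 9x^2 + y^2/9   [differs from x^2 + y^2: not invariant]
(C) xy  ->  (3x)(y/3) = xy   [equals xy: invariant]
(D) x^2 - y^2  ->  (3x)^2 - (y/3)^2 = 9x^2 - y^2/9   [differs from x^2 - y^2: not invariant]

Only option (C), xy, is unchanged by the transformation.
The factors 3 and 1/3 cancel only in the pure product xy.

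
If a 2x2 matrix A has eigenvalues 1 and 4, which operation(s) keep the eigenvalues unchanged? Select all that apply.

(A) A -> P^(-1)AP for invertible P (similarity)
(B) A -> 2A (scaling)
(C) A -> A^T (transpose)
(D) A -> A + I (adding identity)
A and C

Eigenvalues are preserved by:
1. Similarity transformations: A -> P^(-1)AP (same characteristic polynomial)
2. Transpose: A^T has the same eigenvalues as A

Eigenvalues are NOT preserved by:
- Adding identity: eigenvalues become 1+1, 4+1
- Scaling: eigenvalues become 2, 8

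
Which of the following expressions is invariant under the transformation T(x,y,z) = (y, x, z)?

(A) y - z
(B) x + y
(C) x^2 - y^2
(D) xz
B

Apply T(x,y,z) = (y, x, z) to each option, i.e. replace (x, y, z) by the transformed coordinates.
Substitute the transformed coordinates into each option and compare with the original:
(A) y - z  ->  (x) - (z) = x - z   [differs from y - z: not invariant]
(B) x + y  ->  (y) + (x) = x + y   [equals x + y: invariant]
(C) x^2 - y^2  ->  (y)^2 - (x)^2 = -x^2 + y^2   [differs from x^2 - y^2: not invariant]
(D) xz  ->  (y)(z) = yz   [differs from xz: not invariant]

Only option (B), x + y, is unchanged by the transformation.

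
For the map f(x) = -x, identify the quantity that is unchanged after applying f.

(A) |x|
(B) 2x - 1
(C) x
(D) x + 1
A

For f(x) = -x:
Applying f replaces x by -x. Since |-x| = |x|, the absolute value is unchanged by f, whereas x -> -x, 2x - 1 -> -2x - 1 and x + 1 -> -x + 1 all change.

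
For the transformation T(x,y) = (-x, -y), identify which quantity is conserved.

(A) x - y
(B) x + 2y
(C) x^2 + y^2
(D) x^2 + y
C

An expression E(x,y) is invariant under T if E(T(x,y)) = E(x,y). Here T(x,y) = (-x, -y).
Substitute the transformed coordinates into each option and compare with the original:
(A) x - y  ->  (-x) - (-y) = -x + y   [differs from x - y: not invariant]
(B) x + 2y  ->  (-x) + 2(-y) = -x - 2y   [differs from x + 2y: not invariant]
(C) x^2 + y^2  ->  (-x)^2 + (-y)^2 = x^2 + y^2   [equals x^2 + y^2: invariant]
(D) x^2 + y  ->  (-x)^2 + (-y) = x^2 - y   [differs from x^2 + y: not invariant]

Only option (C), x^2 + y^2, is unchanged by the transformation.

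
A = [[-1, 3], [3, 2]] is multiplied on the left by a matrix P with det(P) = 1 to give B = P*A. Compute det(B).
-11

By the multiplicative property of determinants, det(B) = det(P*A) = det(P) * det(A) = det(A),
so the determinant is invariant under multiplication by any determinant-1 matrix; we just need det(A).

det(A) = (-1)(2) - (3)(3) = -2 - 9 = -11

Therefore det(B) = 1 * (-11) = -11.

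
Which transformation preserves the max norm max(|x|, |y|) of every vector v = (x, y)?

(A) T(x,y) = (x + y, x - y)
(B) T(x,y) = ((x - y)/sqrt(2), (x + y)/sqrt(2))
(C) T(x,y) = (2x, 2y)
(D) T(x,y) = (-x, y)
D

A transformation preserves a norm if ||T(v)|| = ||v|| for every v; a single vector where the norm changes rules an option out.

(A) T(x,y) = (x + y, x - y): v = (1, 1) has norm max(|1|, |1|) = 1, but T(v) = (2, 0) has norm 2 -- not preserved.
(B) T(x,y) = ((x - y)/sqrt(2), (x + y)/sqrt(2)): v = (1, 0) has norm max(|1|, |0|) = 1, but T(v) = (sqrt(2)/2, sqrt(2)/2) has norm sqrt(2)/2 -- not preserved.
(C) T(x,y) = (2x, 2y): v = (1, 0) has norm max(|1|, |0|) = 1, but T(v) = (2, 0) has norm 2 -- not preserved.
(D) T(x,y) = (-x, y): preserves the norm -- it only permutes the coordinates and/or flips signs, which leaves max(|x|, |y|) unchanged.

Therefore the answer is (D).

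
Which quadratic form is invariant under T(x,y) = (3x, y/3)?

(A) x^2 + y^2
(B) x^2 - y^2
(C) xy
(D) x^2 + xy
C

T multiplies x by 3 and divides y by 3.
Substitute the transformed coordinates into each option and compare with the original:
(A) x^2 + y^2  ->  (3x)^2 + (y/3)^2 = 9x^2 + y^2/9   [differs from x^2 + y^2: not invariant]
(B) x^2 - y^2  ->  (3x)^2 - (y/3)^2 = 9x^2 - y^2/9   [differs from x^2 - y^2: not invariant]
(C) xy  ->  (3x)(y/3) = xy   [equals xy: invariant]
(D) x^2 + xy  ->  (3x)^2 + (3x)(y/3) = 9x^2 + xy   [differs from x^2 + xy: not invariant]

Only option (C), xy, is unchanged by the transformation.
The factors 3 and 1/3 cancel only in the pure product xy.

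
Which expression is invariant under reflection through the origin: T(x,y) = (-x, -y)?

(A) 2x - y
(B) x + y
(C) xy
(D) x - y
C

The map is reflection through the origin: T(x,y) = (-x, -y).
Substitute the transformed coordinates into each option and compare with the original:
(A) 2x - y  ->  2(-x) - (-y) = -2x + y   [differs from 2x - y: not invariant]
(B) x + y  ->  (-x) + (-y) = -x - y   [differs from x + y: not invariant]
(C) xy  ->  (-x)(-y) = xy   [equals xy: invariant]
(D) x - y  ->  (-x) - (-y) = -x + y   [differs from x - y: not invariant]

Only option (C), xy, is unchanged by the transformation.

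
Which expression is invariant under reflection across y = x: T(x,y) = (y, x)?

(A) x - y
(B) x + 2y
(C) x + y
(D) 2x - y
C

The map is reflection across y = x: T(x,y) = (y, x).
Substitute the transformed coordinates into each option and compare with the original:
(A) x - y  ->  (y) - (x) = -x + y   [differs from x - y: not invariant]
(B) x + 2y  ->  (y) + 2(x) = 2x + y   [differs from x + 2y: not invariant]
(C) x + y  ->  (y) + (x) = x + y   [equals x + y: invariant]
(D) 2x - y  ->  2(y) - (x) = -x + 2y   [differs from 2x - y: not invariant]

Only option (C), x + y, is unchanged by the transformation.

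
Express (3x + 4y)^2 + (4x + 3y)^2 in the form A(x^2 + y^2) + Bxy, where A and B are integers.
25(x^2 + y^2) + 48xy

Expanding: (3x + 4y)^2 = 9x^2 + 24xy + 16y^2
(4x + 3y)^2 = 16x^2 + 24xy + 9y^2
Sum = (9+16)(x^2+y^2) + 48xy = 25(x^2 + y^2) + 48xy
This is symmetric in x and y.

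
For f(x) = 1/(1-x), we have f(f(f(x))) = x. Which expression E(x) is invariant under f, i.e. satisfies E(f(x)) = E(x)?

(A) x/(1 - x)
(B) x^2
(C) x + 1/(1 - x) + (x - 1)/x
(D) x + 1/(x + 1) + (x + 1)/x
C

Replace x by f(x) = 1/(1 - x) in each option and simplify. As a quick numerical cross-check, also compare E(5) with E(f(5)) = E(-1/4).

(A) x/(1 - x)  ->  (1/(1 - x))/(1 - (1/(1 - x))) = -1/x; check: E(5) = -5/4 but E(-1/4) = -1/5.   [not invariant]
(B) x^2  ->  (1/(1 - x))^2 = (x - 1)^(-2); check: E(5) = 25 but E(-1/4) = 1/16.   [not invariant]
(C) x + 1/(1 - x) + (x - 1)/x  ->  (1/(1 - x)) + 1/(1 - (1/(1 - x))) + ((1/(1 - x)) - 1)/(1/(1 - x)), which simplifies back to x + 1/(1 - x) + (x - 1)/x; check: E(5) = 111/20, E(-1/4) = 111/20.   [invariant]
(D) x + 1/(x + 1) + (x + 1)/x  ->  (1/(1 - x)) + 1/((1/(1 - x)) + 1) + ((1/(1 - x)) + 1)/(1/(1 - x)) = (-x^3 + 6x^2 - 11x + 7)/(x^2 - 3x + 2); check: E(5) = 191/30 but E(-1/4) = -23/12.   [not invariant]

Only (C) is unchanged. Indeed f(f(x)) = 1/(1 - 1/(1-x)) = (1-x)/(-x) = (x-1)/x, so E(x) = x + f(x) + f(f(x)) is the sum over the whole 3-cycle; applying f just permutes the three terms cyclically (x -> f(x) -> f(f(x)) -> x), leaving the sum unchanged.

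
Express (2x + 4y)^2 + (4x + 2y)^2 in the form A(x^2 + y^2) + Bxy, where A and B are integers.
20(x^2 + y^2) + 32xy

Expanding: (2x + 4y)^2 = 4x^2 + 16xy + 16y^2
(4x + 2y)^2 = 16x^2 + 16xy + 4y^2
Sum = (4+16)(x^2+y^2) + 32xy = 20(x^2 + y^2) + 32xy
This is symmetric in x and y.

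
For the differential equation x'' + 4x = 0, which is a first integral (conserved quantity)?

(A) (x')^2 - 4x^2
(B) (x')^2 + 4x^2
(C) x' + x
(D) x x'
B

A first integral I satisfies dI/dt = 0 along every solution. Differentiate each option and use the equation of motion:
(A) d/dt[(x')^2 - 4x^2] = 2x'x'' - 8x x' = -16x x', not identically 0
(B) d/dt[(x')^2 + 4x^2] = 2x'x'' + 8x x' = 2x'(-4x) + 8x x' = 0
(C) d/dt[x' + x] = x'' + x' = -4x + x', not identically 0
(D) d/dt[x x'] = (x')^2 + x x'' = (x')^2 - 4x^2, not identically 0

Only (B) has zero time-derivative. So the energy-like quantity (x')^2 + 4x^2 is the first integral.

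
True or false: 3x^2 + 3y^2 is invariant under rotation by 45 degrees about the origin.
True

Applying rotation by 45 degrees: x' = x*cos(45 degrees) - y*sin(45 degrees) = sqrt(2)x/2 - sqrt(2)y/2, y' = x*sin(45 degrees) + y*cos(45 degrees) = sqrt(2)x/2 + sqrt(2)y/2

Substituting into 3x^2 + 3y^2:
3(sqrt(2)x/2 - sqrt(2)y/2)^2 + 3(sqrt(2)x/2 + sqrt(2)y/2)^2
= 3x^2 + 3y^2

This equals the original expression 3x^2 + 3y^2, so it IS invariant.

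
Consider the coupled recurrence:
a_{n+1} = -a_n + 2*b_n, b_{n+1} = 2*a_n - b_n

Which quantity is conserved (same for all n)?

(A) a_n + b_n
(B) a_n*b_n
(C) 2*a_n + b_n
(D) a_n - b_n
A

Replace a_n by a_{n+1} = -a_n + 2*b_n and b_n by b_{n+1} = 2*a_n - b_n in each option and simplify:
(A) a_n + b_n  ->  (-a_n + 2*b_n) + (2*a_n - b_n) = a_n + b_n   [conserved]
(B) a_n*b_n  ->  (-a_n + 2*b_n)*(2*a_n - b_n) = -2*a_n^2 + 5*a_n*b_n - 2*b_n^2   [not conserved]
(C) 2*a_n + b_n  ->  2*(-a_n + 2*b_n) + (2*a_n - b_n) = 3*b_n   [not conserved]
(D) a_n - b_n  ->  (-a_n + 2*b_n) - (2*a_n - b_n) = -3*a_n + 3*b_n   [not conserved]

Only (A) a_n + b_n returns to itself after one step, so it is the conserved quantity.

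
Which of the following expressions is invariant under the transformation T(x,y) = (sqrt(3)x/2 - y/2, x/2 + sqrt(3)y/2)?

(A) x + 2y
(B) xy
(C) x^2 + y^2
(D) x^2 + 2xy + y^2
C

An expression E(x,y) is invariant under T if E(T(x,y)) = E(x,y). Here T(x,y) = (sqrt(3)x/2 - y/2, x/2 + sqrt(3)y/2).
Substitute the transformed coordinates into each option and compare with the original:
(A) x + 2y  ->  (sqrt(3)x/2 - y/2) + 2(x/2 + sqrt(3)y/2) = sqrt(3)x/2 + x - y/2 + sqrt(3)y   [differs from x + 2y: not invariant]
(B) xy  ->  (sqrt(3)x/2 - y/2)(x/2 + sqrt(3)y/2) = sqrt(3)x^2/4 + xy/2 - sqrt(3)y^2/4   [differs from xy: not invariant]
(C) x^2 + y^2  ->  (sqrt(3)x/2 - y/2)^2 + (x/2 + sqrt(3)y/2)^2 = x^2 + y^2   [equals x^2 + y^2: invariant]
(D) x^2 + 2xy + y^2  ->  (sqrt(3)x/2 - y/2)^2 + 2(sqrt(3)x/2 - y/2)(x/2 + sqrt(3)y/2) + (x/2 + sqrt(3)y/2)^2 = sqrt(3)x^2/2 + x^2 + xy - sqrt(3)y^2/2 + y^2   [differs from x^2 + 2xy + y^2: not invariant]

Only option (C), x^2 + y^2, is unchanged by the transformation.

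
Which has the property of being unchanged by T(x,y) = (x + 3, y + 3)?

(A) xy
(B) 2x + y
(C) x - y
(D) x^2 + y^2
C

An expression E(x,y) is invariant under T if E(T(x,y)) = E(x,y). Here T(x,y) = (x + 3, y + 3).
Substitute the transformed coordinates into each option and compare with the original:
(A) xy  ->  (x + 3)(y + 3) = xy + 3x + 3y + 9   [differs from xy: not invariant]
(B) 2x + y  ->  2(x + 3) + (y + 3) = 2x + y + 9   [differs from 2x + y: not invariant]
(C) x - y  ->  (x + 3) - (y + 3) = x - y   [equals x - y: invariant]
(D) x^2 + y^2  ->  (x + 3)^2 + (y + 3)^2 = x^2 + 6x + y^2 + 6y + 18   [differs from x^2 + y^2: not invariant]

Only option (C), x - y, is unchanged by the transformation.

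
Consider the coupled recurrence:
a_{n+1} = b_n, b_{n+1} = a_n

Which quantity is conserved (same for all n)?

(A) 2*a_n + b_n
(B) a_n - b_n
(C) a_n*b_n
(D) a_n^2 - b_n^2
C

Replace a_n by a_{n+1} = b_n and b_n by b_{n+1} = a_n in each option and simplify:
(A) 2*a_n + b_n  ->  2*(b_n) + (a_n) = a_n + 2*b_n   [not conserved]
(B) a_n - b_n  ->  (b_n) - (a_n) = -a_n + b_n   [not conserved]
(C) a_n*b_n  ->  (b_n)*(a_n) = a_n*b_n   [conserved]
(D) a_n^2 - b_n^2  ->  (b_n)^2 - (a_n)^2 = -a_n^2 + b_n^2   [not conserved]

Only (C) a_n*b_n returns to itself after one step, so it is the conserved quantity.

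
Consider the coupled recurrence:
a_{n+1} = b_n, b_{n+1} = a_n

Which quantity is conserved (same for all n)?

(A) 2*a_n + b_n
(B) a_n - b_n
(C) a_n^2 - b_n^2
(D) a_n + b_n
D

Replace a_n by a_{n+1} = b_n and b_n by b_{n+1} = a_n in each option and simplify:
(A) 2*a_n + b_n  ->  2*(b_n) + (a_n) = a_n + 2*b_n   [not conserved]
(B) a_n - b_n  ->  (b_n) - (a_n) = -a_n + b_n   [not conserved]
(C) a_n^2 - b_n^2  ->  (b_n)^2 - (a_n)^2 = -a_n^2 + b_n^2   [not conserved]
(D) a_n + b_n  ->  (b_n) + (a_n) = a_n + b_n   [conserved]

Only (D) a_n + b_n returns to itself after one step, so it is the conserved quantity.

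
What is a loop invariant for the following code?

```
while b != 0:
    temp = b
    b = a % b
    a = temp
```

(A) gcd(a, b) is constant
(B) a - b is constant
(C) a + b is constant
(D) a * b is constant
A

A loop invariant must hold before the first iteration and be re-established by every execution of the body.

(A) gcd(a, b) is constant: One iteration replaces (a, b) by (b, a mod b). Since a mod b = a - q*b for an integer q, any common divisor of a and b divides b and a mod b, and conversely; hence gcd(b, a mod b) = gcd(a, b). For instance (34, 12) -> (12, 10) keeps gcd = 2. At exit b = 0 and a = gcd of the original inputs.

The other options fail:
(B) a - b is constant: e.g. (a, b) = (34, 12) -> (12, 10): the difference goes from 22 to 2.
(C) a + b is constant: e.g. (a, b) = (34, 12) -> (12, 10): the sum goes from 46 to 22.
(D) a * b is constant: e.g. (a, b) = (34, 12) -> (12, 10): the product goes from 408 to 120.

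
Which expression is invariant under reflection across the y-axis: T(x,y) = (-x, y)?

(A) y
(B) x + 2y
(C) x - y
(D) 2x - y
A

The map is reflection across the y-axis: T(x,y) = (-x, y).
Substitute the transformed coordinates into each option and compare with the original:
(A) y  ->  (y) = y   [equals y: invariant]
(B) x + 2y  ->  (-x) + 2(y) = -x + 2y   [differs from x + 2y: not invariant]
(C) x - y  ->  (-x) - (y) = -x - y   [differs from x - y: not invariant]
(D) 2x - y  ->  2(-x) - (y) = -2x - y   [differs from 2x - y: not invariant]

Only option (A), y, is unchanged by the transformation.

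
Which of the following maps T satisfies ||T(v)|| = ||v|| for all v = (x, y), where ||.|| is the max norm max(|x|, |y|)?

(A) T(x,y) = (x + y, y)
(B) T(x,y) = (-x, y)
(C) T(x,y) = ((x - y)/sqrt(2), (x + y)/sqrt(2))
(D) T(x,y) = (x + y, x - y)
B

A transformation preserves a norm if ||T(v)|| = ||v|| for every v; a single vector where the norm changes rules an option out.

(A) T(x,y) = (x + y, y): v = (1, 1) has norm max(|1|, |1|) = 1, but T(v) = (2, 1) has norm 2 -- not preserved.
(B) T(x,y) = (-x, y): preserves the norm -- it only permutes the coordinates and/or flips signs, which leaves max(|x|, |y|) unchanged.
(C) T(x,y) = ((x - y)/sqrt(2), (x + y)/sqrt(2)): v = (1, 0) has norm max(|1|, |0|) = 1, but T(v) = (sqrt(2)/2, sqrt(2)/2) has norm sqrt(2)/2 -- not preserved.
(D) T(x,y) = (x + y, x - y): v = (1, 1) has norm max(|1|, |1|) = 1, but T(v) = (2, 0) has norm 2 -- not preserved.

Therefore the answer is (B).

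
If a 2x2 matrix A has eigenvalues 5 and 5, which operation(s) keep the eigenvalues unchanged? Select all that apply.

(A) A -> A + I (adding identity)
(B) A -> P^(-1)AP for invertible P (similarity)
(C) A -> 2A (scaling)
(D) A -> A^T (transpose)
B and D

Eigenvalues are preserved by:
1. Similarity transformations: A -> P^(-1)AP (same characteristic polynomial)
2. Transpose: A^T has the same eigenvalues as A

Eigenvalues are NOT preserved by:
- Adding identity: eigenvalues become 5+1, 5+1
- Scaling: eigenvalues become 10, 10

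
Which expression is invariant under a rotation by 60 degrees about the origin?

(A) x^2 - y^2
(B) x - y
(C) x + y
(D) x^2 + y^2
D

A rotation by 60 degrees sends (x, y) to (x/2 - sqrt(3)y/2, sqrt(3)x/2 + y/2).
Substitute the transformed coordinates into each option and compare with the original:
(A) x^2 - y^2  ->  (x/2 - sqrt(3)y/2)^2 - (sqrt(3)x/2 + y/2)^2 = -x^2/2 - sqrt(3)xy + y^2/2   [differs from x^2 - y^2: not invariant]
(B) x - y  ->  (x/2 - sqrt(3)y/2) - (sqrt(3)x/2 + y/2) = -sqrt(3)x/2 + x/2 - sqrt(3)y/2 - y/2   [differs from x - y: not invariant]
(C) x + y  ->  (x/2 - sqrt(3)y/2) + (sqrt(3)x/2 + y/2) = x/2 + sqrt(3)x/2 - sqrt(3)y/2 + y/2   [differs from x + y: not invariant]
(D) x^2 + y^2  ->  (x/2 - sqrt(3)y/2)^2 + (sqrt(3)x/2 + y/2)^2 = x^2 + y^2   [equals x^2 + y^2: invariant]

Only option (D), x^2 + y^2, is unchanged by the transformation.
Geometrically, x^2 + y^2 is the squared distance from the origin, which every rotation about the origin preserves.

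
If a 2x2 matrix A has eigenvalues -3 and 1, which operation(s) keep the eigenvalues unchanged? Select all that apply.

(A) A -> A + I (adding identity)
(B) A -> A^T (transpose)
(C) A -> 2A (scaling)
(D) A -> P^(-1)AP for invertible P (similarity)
B and D

Eigenvalues are preserved by:
1. Similarity transformations: A -> P^(-1)AP (same characteristic polynomial)
2. Transpose: A^T has the same eigenvalues as A

Eigenvalues are NOT preserved by:
- Adding identity: eigenvalues become -3+1, 1+1
- Scaling: eigenvalues become -6, 2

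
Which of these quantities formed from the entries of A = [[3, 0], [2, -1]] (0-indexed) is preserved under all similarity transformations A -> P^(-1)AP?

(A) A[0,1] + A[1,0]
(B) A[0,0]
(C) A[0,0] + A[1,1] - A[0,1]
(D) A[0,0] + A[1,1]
D

A[0,0] + A[1,1] is the trace of A. By the cyclic property of the trace, tr(P^(-1)AP) = tr(APP^(-1)) = tr(A), so it is the same for every matrix similar to A.

The other combinations are not similarity invariants. For example, take P = [[1, -1], [0, 1]] (det P = 1), so P^(-1) = [[1, 1], [0, 1]] and
B = P^(-1)AP = [[5, -6], [2, -3]].
Evaluating each option on A and on B:
(A) A[0,1] + A[1,0]: 2 for A, -4 for B -> changes
(B) A[0,0]: 3 for A, 5 for B -> changes
(C) A[0,0] + A[1,1] - A[0,1]: 2 for A, 8 for B -> changes
(D) A[0,0] + A[1,1]: 2 for A, 2 for B -> unchanged

Only (D) A[0,0] + A[1,1] = 2 survives (and it does so for every P, not just this one), so it is the invariant.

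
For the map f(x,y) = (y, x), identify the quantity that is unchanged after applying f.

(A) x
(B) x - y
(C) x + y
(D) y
C

For f(x,y) = (y, x):
After applying f: x' = y, y' = x. So x' + y' = y + x = x + y.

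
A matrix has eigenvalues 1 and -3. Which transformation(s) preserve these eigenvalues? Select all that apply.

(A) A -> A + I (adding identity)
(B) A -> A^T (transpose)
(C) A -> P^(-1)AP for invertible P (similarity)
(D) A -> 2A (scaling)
B and C

Eigenvalues are preserved by:
1. Similarity transformations: A -> P^(-1)AP (same characteristic polynomial)
2. Transpose: A^T has the same eigenvalues as A

Eigenvalues are NOT preserved by:
- Adding identity: eigenvalues become 1+1, -3+1
- Scaling: eigenvalues become 2, -6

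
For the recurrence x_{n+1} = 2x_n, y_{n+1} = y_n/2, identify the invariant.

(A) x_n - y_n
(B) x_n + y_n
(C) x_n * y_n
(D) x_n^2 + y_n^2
C

For the recurrence x_{n+1} = 2x_n, y_{n+1} = y_n/2:

x_{n+1} * y_{n+1} = (2x_n) * (y_n/2) = x_n * y_n
The product is conserved.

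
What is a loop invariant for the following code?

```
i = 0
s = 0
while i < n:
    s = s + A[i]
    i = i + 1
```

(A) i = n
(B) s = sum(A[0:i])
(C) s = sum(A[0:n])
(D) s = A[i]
B

A loop invariant must hold before the first iteration and be re-established by every execution of the body.

(B) s = sum(A[0:i]): Initially i = 0 and s = 0 = sum of the empty slice A[0:0]. If s = sum(A[0:i]) holds at the top of an iteration, the body sets s to sum(A[0:i]) + A[i] = sum(A[0:i+1]) and then i to i+1, so s = sum(A[0:i]) holds again. At exit i = n, giving s = sum(A[0:n]).

The other options fail:
(A) i = n: false initially (i = 0); it is the exit condition, not an invariant.
(C) s = sum(A[0:n]): false before the loop (s = 0, not the full sum) -- it only becomes true at exit.
(D) s = A[i]: after the first iteration s = A[0] but i = 1, so s = A[i] compares s with the wrong element (and fails in general).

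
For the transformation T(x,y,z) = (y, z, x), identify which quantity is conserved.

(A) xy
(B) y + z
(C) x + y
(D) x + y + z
D

Apply T(x,y,z) = (y, z, x) to each option, i.e. replace (x, y, z) by the transformed coordinates.
Substitute the transformed coordinates into each option and compare with the original:
(A) xy  ->  (y)(z) = yz   [differs from xy: not invariant]
(B) y + z  ->  (z) + (x) = x + z   [differs from y + z: not invariant]
(C) x + y  ->  (y) + (z) = y + z   [differs from x + y: not invariant]
(D) x + y + z  ->  (y) + (z) + (x) = x + y + z   [equals x + y + z: invariant]

Only option (D), x + y + z, is unchanged by the transformation.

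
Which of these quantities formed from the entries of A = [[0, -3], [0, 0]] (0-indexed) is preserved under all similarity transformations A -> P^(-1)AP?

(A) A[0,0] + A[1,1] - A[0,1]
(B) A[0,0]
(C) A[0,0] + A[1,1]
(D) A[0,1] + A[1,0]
C

A[0,0] + A[1,1] is the trace of A. By the cyclic property of the trace, tr(P^(-1)AP) = tr(APP^(-1)) = tr(A), so it is the same for every matrix similar to A.

The other combinations are not similarity invariants. For example, take P = [[1, 1], [1, 2]] (det P = 1), so P^(-1) = [[2, -1], [-1, 1]] and
B = P^(-1)AP = [[-6, -12], [3, 6]].
Evaluating each option on A and on B:
(A) A[0,0] + A[1,1] - A[0,1]: 3 for A, 12 for B -> changes
(B) A[0,0]: 0 for A, -6 for B -> changes
(C) A[0,0] + A[1,1]: 0 for A, 0 for B -> unchanged
(D) A[0,1] + A[1,0]: -3 for A, -9 for B -> changes

Only (C) A[0,0] + A[1,1] = 0 survives (and it does so for every P, not just this one), so it is the invariant.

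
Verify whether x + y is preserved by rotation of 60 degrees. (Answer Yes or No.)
No

Applying rotation by 60 degrees: x' = x*cos(60 degrees) - y*sin(60 degrees) = x/2 - sqrt(3)y/2, y' = x*sin(60 degrees) + y*cos(60 degrees) = sqrt(3)x/2 + y/2

Substituting into x + y:
(x/2 - sqrt(3)y/2) + (sqrt(3)x/2 + y/2)
= x/2 + sqrt(3)x/2 - sqrt(3)y/2 + y/2

This differs from the original expression x + y, so it is NOT invariant.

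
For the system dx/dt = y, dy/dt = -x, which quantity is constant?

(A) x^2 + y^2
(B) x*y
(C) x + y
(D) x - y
A

A first integral I satisfies dI/dt = 0 along every solution. Differentiate each option and use the equation of motion:
(A) d/dt[x^2 + y^2] = 2x*dx/dt + 2y*dy/dt = 2x*y + 2y*(-x) = 0
(B) d/dt[x*y] = (dx/dt)y + x(dy/dt) = y^2 - x^2, not identically 0
(C) d/dt[x + y] = y + (-x) = y - x, not identically 0
(D) d/dt[x - y] = y - (-x) = x + y, not identically 0

Only (A) has zero time-derivative. So x^2 + y^2 (the squared radius; trajectories are circles) is the conserved quantity.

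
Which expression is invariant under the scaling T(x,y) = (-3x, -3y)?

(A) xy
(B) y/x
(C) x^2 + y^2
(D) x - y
B

Under the uniform scaling T(x,y) = (-3x, -3y):
Substitute the transformed coordinates into each option and compare with the original:
(A) xy  ->  (-3x)(-3y) = 9xy   [differs from xy: not invariant]
(B) y/x  ->  (-3y)/(-3x) = y/x   [equals y/x: invariant]
(C) x^2 + y^2  ->  (-3x)^2 + (-3y)^2 = 9x^2 + 9y^2   [differs from x^2 + y^2: not invariant]
(D) x - y  ->  (-3x) - (-3y) = -3x + 3y   [differs from x - y: not invariant]

Only option (B), y/x, is unchanged by the transformation.
The common factor -3 cancels in a ratio of coordinates, while sums, products and sums of squares pick up factors of -3 or 9.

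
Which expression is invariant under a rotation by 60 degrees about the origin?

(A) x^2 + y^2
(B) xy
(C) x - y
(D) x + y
A

A rotation by 60 degrees sends (x, y) to (x/2 - sqrt(3)y/2, sqrt(3)x/2 + y/2).
Substitute the transformed coordinates into each option and compare with the original:
(A) x^2 + y^2  ->  (x/2 - sqrt(3)y/2)^2 + (sqrt(3)x/2 + y/2)^2 = x^2 + y^2   [equals x^2 + y^2: invariant]
(B) xy  ->  (x/2 - sqrt(3)y/2)(sqrt(3)x/2 + y/2) = sqrt(3)x^2/4 - xy/2 - sqrt(3)y^2/4   [differs from xy: not invariant]
(C) x - y  ->  (x/2 - sqrt(3)y/2) - (sqrt(3)x/2 + y/2) = -sqrt(3)x/2 + x/2 - sqrt(3)y/2 - y/2   [differs from x - y: not invariant]
(D) x + y  ->  (x/2 - sqrt(3)y/2) + (sqrt(3)x/2 + y/2) = x/2 + sqrt(3)x/2 - sqrt(3)y/2 + y/2   [differs from x + y: not invariant]

Only option (A), x^2 + y^2, is unchanged by the transformation.
Geometrically, x^2 + y^2 is the squared distance from the origin, which every rotation about the origin preserves.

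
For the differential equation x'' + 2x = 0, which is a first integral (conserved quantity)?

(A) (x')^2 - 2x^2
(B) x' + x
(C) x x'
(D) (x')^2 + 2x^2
D

A first integral I satisfies dI/dt = 0 along every solution. Differentiate each option and use the equation of motion:
(A) d/dt[(x')^2 - 2x^2] = 2x'x'' - 4x x' = -8x x', not identically 0
(B) d/dt[x' + x] = x'' + x' = -2x + x', not identically 0
(C) d/dt[x x'] = (x')^2 + x x'' = (x')^2 - 2x^2, not identically 0
(D) d/dt[(x')^2 + 2x^2] = 2x'x'' + 4x x' = 2x'(-2x) + 4x x' = 0

Only (D) has zero time-derivative. So the energy-like quantity (x')^2 + 2x^2 is the first integral.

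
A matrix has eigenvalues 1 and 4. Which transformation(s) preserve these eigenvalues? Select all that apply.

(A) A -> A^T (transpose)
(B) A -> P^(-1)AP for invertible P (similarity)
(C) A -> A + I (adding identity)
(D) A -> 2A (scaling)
A and B

Eigenvalues are preserved by:
1. Similarity transformations: A -> P^(-1)AP (same characteristic polynomial)
2. Transpose: A^T has the same eigenvalues as A

Eigenvalues are NOT preserved by:
- Adding identity: eigenvalues become 1+1, 4+1
- Scaling: eigenvalues become 2, 8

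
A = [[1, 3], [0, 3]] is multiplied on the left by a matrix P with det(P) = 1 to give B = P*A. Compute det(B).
3

By the multiplicative property of determinants, det(B) = det(P*A) = det(P) * det(A) = det(A),
so the determinant is invariant under multiplication by any determinant-1 matrix; we just need det(A).

det(A) = (1)(3) - (3)(0) = 3 - 0 = 3

Therefore det(B) = 1 * 3 = 3.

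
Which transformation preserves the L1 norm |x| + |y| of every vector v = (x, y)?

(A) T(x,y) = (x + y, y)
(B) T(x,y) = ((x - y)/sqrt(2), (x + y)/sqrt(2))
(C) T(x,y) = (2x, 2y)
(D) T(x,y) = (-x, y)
D

A transformation preserves a norm if ||T(v)|| = ||v|| for every v; a single vector where the norm changes rules an option out.

(A) T(x,y) = (x + y, y): v = (0, 1) has norm |0| + |1| = 1, but T(v) = (1, 1) has norm 2 -- not preserved.
(B) T(x,y) = ((x - y)/sqrt(2), (x + y)/sqrt(2)): v = (1, 0) has norm |1| + |0| = 1, but T(v) = (sqrt(2)/2, sqrt(2)/2) has norm sqrt(2) -- not preserved.
(C) T(x,y) = (2x, 2y): v = (1, 0) has norm |1| + |0| = 1, but T(v) = (2, 0) has norm 2 -- not preserved.
(D) T(x,y) = (-x, y): preserves the norm -- it only permutes the coordinates and/or flips signs, which leaves |x| + |y| unchanged.

Therefore the answer is (D).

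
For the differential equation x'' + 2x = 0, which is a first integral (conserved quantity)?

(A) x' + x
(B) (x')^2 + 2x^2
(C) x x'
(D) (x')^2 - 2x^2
B

A first integral I satisfies dI/dt = 0 along every solution. Differentiate each option and use the equation of motion:
(A) d/dt[x' + x] = x'' + x' = -2x + x', not identically 0
(B) d/dt[(x')^2 + 2x^2] = 2x'x'' + 4x x' = 2x'(-2x) + 4x x' = 0
(C) d/dt[x x'] = (x')^2 + x x'' = (x')^2 - 2x^2, not identically 0
(D) d/dt[(x')^2 - 2x^2] = 2x'x'' - 4x x' = -8x x', not identically 0

Only (B) has zero time-derivative. So the energy-like quantity (x')^2 + 2x^2 is the first integral.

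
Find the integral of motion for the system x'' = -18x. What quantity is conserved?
E = (x')^2 + 18x^2

Multiply the equation by x':
x' * x'' = -18x * x'
The left side is d/dt[(x')^2/2] and the right side is d/dt[-18x^2/2], so
d/dt[(x')^2/2 + 18x^2/2] = 0, i.e. (x')^2/2 + 18x^2/2 = constant.
Multiplying by 2, the integral of motion is E = (x')^2 + 18x^2.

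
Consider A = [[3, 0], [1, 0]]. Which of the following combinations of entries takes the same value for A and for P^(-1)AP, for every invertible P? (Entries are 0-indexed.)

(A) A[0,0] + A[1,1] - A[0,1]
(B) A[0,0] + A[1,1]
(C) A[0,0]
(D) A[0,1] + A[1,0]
B

A[0,0] + A[1,1] is the trace of A. By the cyclic property of the trace, tr(P^(-1)AP) = tr(APP^(-1)) = tr(A), so it is the same for every matrix similar to A.

The other combinations are not similarity invariants. For example, take P = [[1, 1], [0, 1]] (det P = 1), so P^(-1) = [[1, -1], [0, 1]] and
B = P^(-1)AP = [[2, 2], [1, 1]].
Evaluating each option on A and on B:
(A) A[0,0] + A[1,1] - A[0,1]: 3 for A, 1 for B -> changes
(B) A[0,0] + A[1,1]: 3 for A, 3 for B -> unchanged
(C) A[0,0]: 3 for A, 2 for B -> changes
(D) A[0,1] + A[1,0]: 1 for A, 3 for B -> changes

Only (B) A[0,0] + A[1,1] = 3 survives (and it does so for every P, not just this one), so it is the invariant.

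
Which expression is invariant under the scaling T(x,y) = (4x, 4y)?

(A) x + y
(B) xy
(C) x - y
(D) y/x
D

Under the uniform scaling T(x,y) = (4x, 4y):
Substitute the transformed coordinates into each option and compare with the original:
(A) x + y  ->  (4x) + (4y) = 4x + 4y   [differs from x + y: not invariant]
(B) xy  ->  (4x)(4y) = 16xy   [differs from xy: not invariant]
(C) x - y  ->  (4x) - (4y) = 4x - 4y   [differs from x - y: not invariant]
(D) y/x  ->  (4y)/(4x) = y/x   [equals y/x: invariant]

Only option (D), y/x, is unchanged by the transformation.
The common factor 4 cancels in a ratio of coordinates, while sums, products and sums of squares pick up factors of 4 or 16.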